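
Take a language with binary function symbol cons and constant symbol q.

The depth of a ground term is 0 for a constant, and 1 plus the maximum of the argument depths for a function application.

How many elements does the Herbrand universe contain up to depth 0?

1

Count level by level. With function symbols cons/2, the terms of depth ≤ k are the 1 constant together with each function applied to depth-≤(k−1) tuples, so N_k = 1 + N_{k-1}^2.
N_0 = 1
Explicitly: q.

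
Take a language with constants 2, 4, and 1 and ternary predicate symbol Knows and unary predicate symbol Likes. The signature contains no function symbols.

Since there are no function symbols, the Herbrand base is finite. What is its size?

With no function symbols, the Herbrand universe is just the 3 constants.
Ground atoms per predicate: Knows: 3^3 = 27, Likes: 3.
Herbrand base size = 27 + 3 = 30.

30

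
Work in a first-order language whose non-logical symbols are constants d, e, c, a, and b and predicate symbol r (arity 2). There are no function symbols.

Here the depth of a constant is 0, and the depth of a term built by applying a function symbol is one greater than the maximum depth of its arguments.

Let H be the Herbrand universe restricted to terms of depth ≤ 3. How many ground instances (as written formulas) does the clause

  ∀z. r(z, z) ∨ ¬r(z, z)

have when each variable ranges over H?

Ground terms of depth ≤ 3:
  With no function symbols every ground term is a constant, so there are exactly 5 ground terms at every depth bound.
  N_0 = 5
  N_1 = 5
  N_2 = 5
  N_3 = 5
So there are 5 ground terms available for substitution.
The variable z ranges independently over the available ground terms, and distinct assignments produce distinct instances.
Number of ground instances = 5.

5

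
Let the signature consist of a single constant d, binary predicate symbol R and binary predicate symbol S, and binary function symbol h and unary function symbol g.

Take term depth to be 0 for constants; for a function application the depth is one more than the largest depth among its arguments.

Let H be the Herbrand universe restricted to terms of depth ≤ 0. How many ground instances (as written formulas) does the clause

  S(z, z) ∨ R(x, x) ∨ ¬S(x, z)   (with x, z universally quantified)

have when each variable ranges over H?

Ground terms of depth ≤ 0:
  If N_k denotes the number of depth-≤k ground terms, the 1 constant gives N_0 = 1, and each function symbol of arity r contributes N_{k-1}^r new terms at level k: N_k = 1 + N_{k-1}^2 + N_{k-1}.
  N_0 = 1
  Explicitly: d.
So there is exactly 1 ground term available for substitution.
There are 2 variables to instantiate (x, z), each occurring in at least one literal, so different choices give different ground instances.
Number of ground instances = 1^2 = 1.

1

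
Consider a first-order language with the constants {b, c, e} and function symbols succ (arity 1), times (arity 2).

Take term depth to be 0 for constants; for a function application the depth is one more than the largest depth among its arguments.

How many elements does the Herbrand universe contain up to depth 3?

Count level by level. With function symbols succ/1, times/2, the terms of depth ≤ k are the 3 constants together with each function applied to depth-≤(k−1) tuples, so N_k = 3 + N_{k-1} + N_{k-1}^2.
N_0 = 3
N_1 = 3 + 3 + 3^2 = 15
N_2 = 3 + 15 + 15^2 = 243
N_3 = 3 + 243 + 243^2 = 59295

59295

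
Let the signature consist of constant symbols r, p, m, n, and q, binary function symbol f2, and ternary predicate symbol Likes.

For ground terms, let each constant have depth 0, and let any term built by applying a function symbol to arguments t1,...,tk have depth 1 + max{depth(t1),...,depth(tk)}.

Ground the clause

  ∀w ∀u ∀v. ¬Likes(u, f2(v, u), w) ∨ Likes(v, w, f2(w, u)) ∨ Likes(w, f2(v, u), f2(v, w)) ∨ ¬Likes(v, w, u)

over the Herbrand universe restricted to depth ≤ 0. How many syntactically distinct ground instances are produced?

Ground terms of depth ≤ 0:
  Count level by level. With function symbols f2/2, the terms of depth ≤ k are the 5 constants together with each function applied to depth-≤(k−1) tuples, so N_k = 5 + N_{k-1}^2.
  N_0 = 5
  Explicitly: r, p, m, n, q.
So there are 5 ground terms available for substitution.
There are 3 variables to instantiate (w, u, v), each occurring in at least one literal, so different choices give different ground instances.
Number of ground instances = 5^3 = 125.

125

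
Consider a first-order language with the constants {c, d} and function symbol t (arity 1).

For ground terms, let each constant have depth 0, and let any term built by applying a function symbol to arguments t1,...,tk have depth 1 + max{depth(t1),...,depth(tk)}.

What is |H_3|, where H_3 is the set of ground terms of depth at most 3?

Count level by level. With function symbols t/1, the terms of depth ≤ k are the 2 constants together with each function applied to depth-≤(k−1) tuples, so N_k = 2 + N_{k-1}.
N_0 = 2
N_1 = 2 + 2 = 4
N_2 = 2 + 4 = 6
N_3 = 2 + 6 = 8

8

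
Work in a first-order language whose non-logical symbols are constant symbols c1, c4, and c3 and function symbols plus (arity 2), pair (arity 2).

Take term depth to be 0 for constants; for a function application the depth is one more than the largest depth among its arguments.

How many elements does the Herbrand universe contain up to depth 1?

If N_k denotes the number of depth-≤k ground terms, the 3 constants give N_0 = 3, and each function symbol of arity r contributes N_{k-1}^r new terms at level k: N_k = 3 + N_{k-1}^2 + N_{k-1}^2.
N_0 = 3
N_1 = 3 + 3^2 + 3^2 = 21

21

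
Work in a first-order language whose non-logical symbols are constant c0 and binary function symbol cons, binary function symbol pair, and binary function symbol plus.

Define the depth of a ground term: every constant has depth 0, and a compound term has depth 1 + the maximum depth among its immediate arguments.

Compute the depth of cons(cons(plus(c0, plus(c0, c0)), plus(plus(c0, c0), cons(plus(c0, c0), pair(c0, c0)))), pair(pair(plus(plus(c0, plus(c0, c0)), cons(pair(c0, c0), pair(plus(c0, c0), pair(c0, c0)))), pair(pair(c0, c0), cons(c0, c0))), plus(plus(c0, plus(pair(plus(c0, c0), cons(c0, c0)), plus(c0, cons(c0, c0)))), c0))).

7

depth(plus(c0, c0)) = 1 + max(0, 0) = 1
depth(plus(c0, plus(c0, c0))) = 1 + max(0, 1) = 2
depth(pair(c0, c0)) = 1 + max(0, 0) = 1
depth(cons(plus(c0, c0), pair(c0, c0))) = 1 + max(1, 1) = 2
depth(plus(plus(c0, c0), cons(plus(c0, c0), pair(c0, c0)))) = 1 + max(1, 2) = 3
depth(cons(plus(c0, plus(c0, c0)), plus(plus(c0, c0), cons(plus(c0, c0), pair(c0, c0))))) = 1 + max(2, 3) = 4
depth(pair(plus(c0, c0), pair(c0, c0))) = 1 + max(1, 1) = 2
depth(cons(pair(c0, c0), pair(plus(c0, c0), pair(c0, c0)))) = 1 + max(1, 2) = 3
depth(plus(plus(c0, plus(c0, c0)), cons(pair(c0, c0), pair(plus(c0, c0), pair(c0, c0))))) = 1 + max(2, 3) = 4
depth(cons(c0, c0)) = 1 + max(0, 0) = 1
depth(pair(pair(c0, c0), cons(c0, c0))) = 1 + max(1, 1) = 2
depth(pair(plus(plus(c0, plus(c0, c0)), cons(pair(c0, c0), pair(plus(c0, c0), pair(c0, c0)))), pair(pair(c0, c0), cons(c0, c0)))) = 1 + max(4, 2) = 5
depth(pair(plus(c0, c0), cons(c0, c0))) = 1 + max(1, 1) = 2
depth(plus(c0, cons(c0, c0))) = 1 + max(0, 1) = 2
depth(plus(pair(plus(c0, c0), cons(c0, c0)), plus(c0, cons(c0, c0)))) = 1 + max(2, 2) = 3
depth(plus(c0, plus(pair(plus(c0, c0), cons(c0, c0)), plus(c0, cons(c0, c0))))) = 1 + max(0, 3) = 4
depth(plus(plus(c0, plus(pair(plus(c0, c0), cons(c0, c0)), plus(c0, cons(c0, c0)))), c0)) = 1 + max(4, 0) = 5
depth(pair(pair(plus(plus(c0, plus(c0, c0)), cons(pair(c0, c0), pair(plus(c0, c0), pair(c0, c0)))), pair(pair(c0, c0), cons(c0, c0))), plus(plus(c0, plus(pair(plus(c0, c0), cons(c0, c0)), plus(c0, cons(c0, c0)))), c0))) = 1 + max(5, 5) = 6
depth(cons(cons(plus(c0, plus(c0, c0)), plus(plus(c0, c0), cons(plus(c0, c0), pair(c0, c0)))), pair(pair(plus(plus(c0, plus(c0, c0)), cons(pair(c0, c0), pair(plus(c0, c0), pair(c0, c0)))), pair(pair(c0, c0), cons(c0, c0))), plus(plus(c0, plus(pair(plus(c0, c0), cons(c0, c0)), plus(c0, cons(c0, c0)))), c0)))) = 1 + max(4, 6) = 7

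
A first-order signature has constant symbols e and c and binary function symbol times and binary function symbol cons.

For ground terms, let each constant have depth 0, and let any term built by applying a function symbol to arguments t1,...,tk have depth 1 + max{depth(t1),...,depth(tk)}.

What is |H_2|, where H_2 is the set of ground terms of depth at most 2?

202

Count level by level. With function symbols times/2, cons/2, the terms of depth ≤ k are the 2 constants together with each function applied to depth-≤(k−1) tuples, so N_k = 2 + N_{k-1}^2 + N_{k-1}^2.
N_0 = 2
N_1 = 2 + 2^2 + 2^2 = 10
N_2 = 2 + 10^2 + 10^2 = 202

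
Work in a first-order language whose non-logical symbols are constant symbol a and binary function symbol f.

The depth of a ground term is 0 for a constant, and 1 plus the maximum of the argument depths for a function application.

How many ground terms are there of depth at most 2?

5

Write N_k for the number of ground terms of depth ≤ k. A term of depth ≤ k is either a constant or a function symbol applied to arguments of depth ≤ k−1, so N_k = 1 + N_{k-1}^2.
N_0 = 1
N_1 = 1 + 1^2 = 2
N_2 = 1 + 2^2 = 5
Explicitly: a, f(a, a), f(a, f(a, a)), f(f(a, a), a), f(f(a, a), f(a, a)).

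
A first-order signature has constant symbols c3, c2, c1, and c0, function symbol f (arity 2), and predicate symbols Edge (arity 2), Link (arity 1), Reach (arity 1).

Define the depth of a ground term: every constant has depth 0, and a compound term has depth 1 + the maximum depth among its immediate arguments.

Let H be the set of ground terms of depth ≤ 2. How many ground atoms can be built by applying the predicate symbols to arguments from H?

164024

First count ground terms of depth ≤ 2.
Let N_k = |{terms of depth ≤ k}|. Then N_0 = 4 and N_k = 4 + N_{k-1}^2 for k ≥ 1 (one summand per function symbol, arity giving the exponent).
N_0 = 4
N_1 = 4 + 4^2 = 20
N_2 = 4 + 20^2 = 404
So |H| = 404.
Ground atoms are formed by filling each argument slot of a predicate with a term from H, so an r-ary predicate gives |H|^r atoms:
  Edge: 404^2 = 163216;  Link: 404;  Reach: 404
Total ground atoms: 163216 + 404 + 404 = 164024.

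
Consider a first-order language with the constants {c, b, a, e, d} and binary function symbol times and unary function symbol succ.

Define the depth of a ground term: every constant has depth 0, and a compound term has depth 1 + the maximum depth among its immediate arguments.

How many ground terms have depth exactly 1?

30

Let N_k count ground terms of depth at most k. Each non-constant term of depth ≤ k is some function symbol applied to depth-≤(k−1) arguments, giving N_k = 5 + N_{k-1}^2 + N_{k-1}.
N_0 = 5
N_1 = 5 + 5^2 + 5 = 35
Terms of depth exactly 1: N_1 − N_0 = 35 − 5 = 30.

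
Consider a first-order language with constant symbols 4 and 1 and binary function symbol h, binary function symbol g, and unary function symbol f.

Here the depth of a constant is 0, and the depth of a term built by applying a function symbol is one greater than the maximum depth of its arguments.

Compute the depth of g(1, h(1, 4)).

depth(h(1, 4)) = 1 + max(0, 0) = 1
depth(g(1, h(1, 4))) = 1 + max(0, 1) = 2

2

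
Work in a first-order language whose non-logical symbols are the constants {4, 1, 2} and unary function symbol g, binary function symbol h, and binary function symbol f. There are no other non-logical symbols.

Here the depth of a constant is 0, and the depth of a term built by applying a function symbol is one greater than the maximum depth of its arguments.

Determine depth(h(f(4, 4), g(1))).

depth(f(4, 4)) = 1 + max(0, 0) = 1
depth(g(1)) = 1 + depth(1) = 1 + 0 = 1
depth(h(f(4, 4), g(1))) = 1 + max(1, 1) = 2

2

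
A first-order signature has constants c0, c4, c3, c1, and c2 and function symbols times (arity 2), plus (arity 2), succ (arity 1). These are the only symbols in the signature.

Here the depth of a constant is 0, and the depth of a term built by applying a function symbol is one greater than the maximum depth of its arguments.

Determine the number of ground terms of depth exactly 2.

Write N_k for the number of ground terms of depth ≤ k. A term of depth ≤ k is either a constant or a function symbol applied to arguments of depth ≤ k−1, so N_k = 5 + N_{k-1}^2 + N_{k-1}^2 + N_{k-1}.
N_0 = 5
N_1 = 5 + 5^2 + 5^2 + 5 = 60
N_2 = 5 + 60^2 + 60^2 + 60 = 7265
Terms of depth exactly 2: N_2 − N_1 = 7265 − 60 = 7205.

7205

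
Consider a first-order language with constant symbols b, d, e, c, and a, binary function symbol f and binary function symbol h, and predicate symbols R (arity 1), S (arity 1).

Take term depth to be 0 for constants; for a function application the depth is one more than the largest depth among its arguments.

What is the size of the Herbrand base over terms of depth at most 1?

110

First count ground terms of depth ≤ 1.
Count level by level. With function symbols f/2, h/2, the terms of depth ≤ k are the 5 constants together with each function applied to depth-≤(k−1) tuples, so N_k = 5 + N_{k-1}^2 + N_{k-1}^2.
N_0 = 5
N_1 = 5 + 5^2 + 5^2 = 55
So |H| = 55.
A ground atom is a predicate applied to a tuple of terms from H, so the count is the sum over predicates of |H|^arity:
  R: 55;  S: 55
Total ground atoms: 55 + 55 = 110.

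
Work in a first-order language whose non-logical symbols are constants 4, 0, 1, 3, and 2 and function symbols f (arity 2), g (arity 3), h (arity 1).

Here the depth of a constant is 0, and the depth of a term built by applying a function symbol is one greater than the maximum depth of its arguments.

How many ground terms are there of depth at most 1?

Write N_k for the number of ground terms of depth ≤ k. A term of depth ≤ k is either a constant or a function symbol applied to arguments of depth ≤ k−1, so N_k = 5 + N_{k-1}^2 + N_{k-1}^3 + N_{k-1}.
N_0 = 5
N_1 = 5 + 5^2 + 5^3 + 5 = 160

160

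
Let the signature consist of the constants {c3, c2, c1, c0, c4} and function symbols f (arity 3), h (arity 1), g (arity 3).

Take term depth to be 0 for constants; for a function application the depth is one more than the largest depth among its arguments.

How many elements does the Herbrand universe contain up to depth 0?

Write N_k for the number of ground terms of depth ≤ k. A term of depth ≤ k is either a constant or a function symbol applied to arguments of depth ≤ k−1, so N_k = 5 + N_{k-1}^3 + N_{k-1} + N_{k-1}^3.
N_0 = 5

5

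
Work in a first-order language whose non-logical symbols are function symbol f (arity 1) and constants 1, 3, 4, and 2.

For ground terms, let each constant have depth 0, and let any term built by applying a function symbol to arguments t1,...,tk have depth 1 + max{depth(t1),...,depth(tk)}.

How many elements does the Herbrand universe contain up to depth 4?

Count level by level. With function symbols f/1, the terms of depth ≤ k are the 4 constants together with each function applied to depth-≤(k−1) tuples, so N_k = 4 + N_{k-1}.
N_0 = 4
N_1 = 4 + 4 = 8
N_2 = 4 + 8 = 12
N_3 = 4 + 12 = 16
N_4 = 4 + 16 = 20

20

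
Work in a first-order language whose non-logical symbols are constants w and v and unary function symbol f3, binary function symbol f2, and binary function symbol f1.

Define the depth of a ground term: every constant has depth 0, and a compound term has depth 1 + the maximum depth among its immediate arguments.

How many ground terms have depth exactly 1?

Count level by level. With function symbols f3/1, f2/2, f1/2, the terms of depth ≤ k are the 2 constants together with each function applied to depth-≤(k−1) tuples, so N_k = 2 + N_{k-1} + N_{k-1}^2 + N_{k-1}^2.
N_0 = 2
N_1 = 2 + 2 + 2^2 + 2^2 = 12
Terms of depth exactly 1: N_1 − N_0 = 12 − 2 = 10.

10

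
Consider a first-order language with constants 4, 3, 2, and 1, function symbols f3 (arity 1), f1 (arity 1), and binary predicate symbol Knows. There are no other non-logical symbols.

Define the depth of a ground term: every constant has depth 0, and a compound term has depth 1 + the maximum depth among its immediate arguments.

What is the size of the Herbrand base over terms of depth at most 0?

First count ground terms of depth ≤ 0.
Write N_k for the number of ground terms of depth ≤ k. A term of depth ≤ k is either a constant or a function symbol applied to arguments of depth ≤ k−1, so N_k = 4 + N_{k-1} + N_{k-1}.
N_0 = 4
So |H| = 4.
Each predicate of arity r yields |H|^r ground atoms (one per choice of an r-tuple from H):
  Knows: 4^2 = 16
Total ground atoms: 16.

16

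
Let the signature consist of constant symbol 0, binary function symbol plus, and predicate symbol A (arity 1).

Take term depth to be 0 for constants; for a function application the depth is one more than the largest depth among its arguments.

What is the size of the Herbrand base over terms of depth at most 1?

2

First count ground terms of depth ≤ 1.
Count level by level. With function symbols plus/2, the terms of depth ≤ k are the 1 constant together with each function applied to depth-≤(k−1) tuples, so N_k = 1 + N_{k-1}^2.
N_0 = 1
N_1 = 1 + 1^2 = 2
So |H| = 2.
Ground atoms are formed by filling each argument slot of a predicate with a term from H, so an r-ary predicate gives |H|^r atoms:
  A: 2
Total ground atoms: 2.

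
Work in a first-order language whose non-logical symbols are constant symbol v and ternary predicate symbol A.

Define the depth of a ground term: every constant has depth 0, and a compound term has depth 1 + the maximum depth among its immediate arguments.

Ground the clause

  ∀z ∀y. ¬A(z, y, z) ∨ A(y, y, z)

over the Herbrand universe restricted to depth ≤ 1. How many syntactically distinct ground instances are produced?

1

Ground terms of depth ≤ 1:
  With no function symbols every ground term is a constant, so there is exactly 1 ground term at every depth bound.
  N_0 = 1
  N_1 = 1
  Explicitly: v.
So there is exactly 1 ground term available for substitution.
The clause has 2 distinct variables (z, y), each appearing in the body. In the free term algebra distinct substitutions yield syntactically distinct ground instances.
Number of ground instances = 1^2 = 1.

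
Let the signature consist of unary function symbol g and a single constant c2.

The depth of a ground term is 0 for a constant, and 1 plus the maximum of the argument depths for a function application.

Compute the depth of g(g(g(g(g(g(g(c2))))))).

7

depth(g(c2)) = 1 + depth(c2) = 1 + 0 = 1
depth(g(g(c2))) = 1 + depth(g(c2)) = 1 + 1 = 2
depth(g(g(g(c2)))) = 1 + depth(g(g(c2))) = 1 + 2 = 3
depth(g(g(g(g(c2))))) = 1 + depth(g(g(g(c2)))) = 1 + 3 = 4
depth(g(g(g(g(g(c2)))))) = 1 + depth(g(g(g(g(c2))))) = 1 + 4 = 5
depth(g(g(g(g(g(g(c2))))))) = 1 + depth(g(g(g(g(g(c2)))))) = 1 + 5 = 6
depth(g(g(g(g(g(g(g(c2)))))))) = 1 + depth(g(g(g(g(g(g(c2))))))) = 1 + 6 = 7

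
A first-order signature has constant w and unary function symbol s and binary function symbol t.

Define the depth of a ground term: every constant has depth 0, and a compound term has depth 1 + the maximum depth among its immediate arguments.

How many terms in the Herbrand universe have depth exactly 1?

Count level by level. With function symbols s/1, t/2, the terms of depth ≤ k are the 1 constant together with each function applied to depth-≤(k−1) tuples, so N_k = 1 + N_{k-1} + N_{k-1}^2.
N_0 = 1
N_1 = 1 + 1 + 1^2 = 3
Terms of depth exactly 1: N_1 − N_0 = 3 − 1 = 2.

2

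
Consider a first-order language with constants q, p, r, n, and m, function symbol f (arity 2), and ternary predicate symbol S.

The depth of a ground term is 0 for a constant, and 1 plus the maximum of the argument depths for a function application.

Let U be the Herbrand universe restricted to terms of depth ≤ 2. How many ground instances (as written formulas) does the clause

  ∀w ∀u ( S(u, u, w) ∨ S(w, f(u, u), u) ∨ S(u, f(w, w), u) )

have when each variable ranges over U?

819025

Ground terms of depth ≤ 2:
  Count level by level. With function symbols f/2, the terms of depth ≤ k are the 5 constants together with each function applied to depth-≤(k−1) tuples, so N_k = 5 + N_{k-1}^2.
  N_0 = 5
  N_1 = 5 + 5^2 = 30
  N_2 = 5 + 30^2 = 905
So there are 905 ground terms available for substitution.
Each of w, u ranges independently over the available ground terms, and distinct assignments produce distinct instances.
Number of ground instances = 905^2 = 819025.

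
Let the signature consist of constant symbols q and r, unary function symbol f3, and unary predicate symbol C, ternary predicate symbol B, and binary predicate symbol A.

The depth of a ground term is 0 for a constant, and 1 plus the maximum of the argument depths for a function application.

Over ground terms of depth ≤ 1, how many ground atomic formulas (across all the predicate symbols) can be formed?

84

First count ground terms of depth ≤ 1.
Count level by level. With function symbols f3/1, the terms of depth ≤ k are the 2 constants together with each function applied to depth-≤(k−1) tuples, so N_k = 2 + N_{k-1}.
N_0 = 2
N_1 = 2 + 2 = 4
Explicitly: q, r, f3(q), f3(r).
So |H| = 4.
A ground atom is a predicate applied to a tuple of terms from H, so the count is the sum over predicates of |H|^arity:
  C: 4;  B: 4^3 = 64;  A: 4^2 = 16
Total ground atoms: 4 + 64 + 16 = 84.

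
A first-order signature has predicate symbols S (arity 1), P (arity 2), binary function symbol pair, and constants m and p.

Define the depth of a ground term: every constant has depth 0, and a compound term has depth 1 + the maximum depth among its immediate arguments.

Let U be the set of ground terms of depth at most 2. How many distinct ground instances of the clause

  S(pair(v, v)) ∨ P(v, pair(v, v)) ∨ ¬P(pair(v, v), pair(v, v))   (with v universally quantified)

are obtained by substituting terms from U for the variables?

Ground terms of depth ≤ 2:
  Let N_k = |{terms of depth ≤ k}|. Then N_0 = 2 and N_k = 2 + N_{k-1}^2 for k ≥ 1 (one summand per function symbol, arity giving the exponent).
  N_0 = 2
  N_1 = 2 + 2^2 = 6
  N_2 = 2 + 6^2 = 38
So there are 38 ground terms available for substitution.
The body mentions the single quantified variable v; since ground terms form a free algebra, no two substitutions collapse to the same formula.
Number of ground instances = 38.

38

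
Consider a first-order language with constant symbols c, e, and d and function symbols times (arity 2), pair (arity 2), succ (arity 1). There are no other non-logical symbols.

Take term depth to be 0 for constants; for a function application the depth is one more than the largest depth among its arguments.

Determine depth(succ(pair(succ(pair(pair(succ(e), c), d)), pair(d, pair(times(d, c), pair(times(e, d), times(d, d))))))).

6

depth(succ(e)) = 1 + depth(e) = 1 + 0 = 1
depth(pair(succ(e), c)) = 1 + max(1, 0) = 2
depth(pair(pair(succ(e), c), d)) = 1 + max(2, 0) = 3
depth(succ(pair(pair(succ(e), c), d))) = 1 + depth(pair(pair(succ(e), c), d)) = 1 + 3 = 4
depth(times(d, c)) = 1 + max(0, 0) = 1
depth(times(e, d)) = 1 + max(0, 0) = 1
depth(times(d, d)) = 1 + max(0, 0) = 1
depth(pair(times(e, d), times(d, d))) = 1 + max(1, 1) = 2
depth(pair(times(d, c), pair(times(e, d), times(d, d)))) = 1 + max(1, 2) = 3
depth(pair(d, pair(times(d, c), pair(times(e, d), times(d, d))))) = 1 + max(0, 3) = 4
depth(pair(succ(pair(pair(succ(e), c), d)), pair(d, pair(times(d, c), pair(times(e, d), times(d, d)))))) = 1 + max(4, 4) = 5
depth(succ(pair(succ(pair(pair(succ(e), c), d)), pair(d, pair(times(d, c), pair(times(e, d), times(d, d))))))) = 1 + depth(pair(succ(pair(pair(succ(e), c), d)), pair(d, pair(times(d, c), pair(times(e, d), times(d, d)))))) = 1 + 5 = 6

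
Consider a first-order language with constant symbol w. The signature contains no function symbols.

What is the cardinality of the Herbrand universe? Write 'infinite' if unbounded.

1

There are no function symbols, so the only ground term is the single constant.
The Herbrand universe is {w}, finite with 1 element.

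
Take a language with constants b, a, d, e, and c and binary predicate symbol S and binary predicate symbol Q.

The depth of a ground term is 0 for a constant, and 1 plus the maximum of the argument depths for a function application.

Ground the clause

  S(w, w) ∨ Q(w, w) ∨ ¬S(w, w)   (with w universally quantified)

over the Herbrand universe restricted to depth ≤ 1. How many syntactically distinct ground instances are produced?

5

Ground terms of depth ≤ 1:
  With no function symbols every ground term is a constant, so there are exactly 5 ground terms at every depth bound.
  N_0 = 5
  N_1 = 5
  Explicitly: b, a, d, e, c.
So there are 5 ground terms available for substitution.
The body mentions the single quantified variable w; since ground terms form a free algebra, no two substitutions collapse to the same formula.
Number of ground instances = 5.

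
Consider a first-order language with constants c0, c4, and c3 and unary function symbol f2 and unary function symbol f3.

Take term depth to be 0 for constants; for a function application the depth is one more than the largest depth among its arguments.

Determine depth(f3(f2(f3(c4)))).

3

depth(f3(c4)) = 1 + depth(c4) = 1 + 0 = 1
depth(f2(f3(c4))) = 1 + depth(f3(c4)) = 1 + 1 = 2
depth(f3(f2(f3(c4)))) = 1 + depth(f2(f3(c4))) = 1 + 2 = 3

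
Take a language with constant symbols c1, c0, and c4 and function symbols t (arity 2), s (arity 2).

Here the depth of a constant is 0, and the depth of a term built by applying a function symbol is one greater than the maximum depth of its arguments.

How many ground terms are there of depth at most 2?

885

Let N_k count ground terms of depth at most k. Each non-constant term of depth ≤ k is some function symbol applied to depth-≤(k−1) arguments, giving N_k = 3 + N_{k-1}^2 + N_{k-1}^2.
N_0 = 3
N_1 = 3 + 3^2 + 3^2 = 21
N_2 = 3 + 21^2 + 21^2 = 885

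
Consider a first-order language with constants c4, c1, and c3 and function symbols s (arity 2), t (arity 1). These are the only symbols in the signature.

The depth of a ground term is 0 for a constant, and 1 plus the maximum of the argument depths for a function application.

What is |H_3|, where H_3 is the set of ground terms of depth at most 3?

59295

If N_k denotes the number of depth-≤k ground terms, the 3 constants give N_0 = 3, and each function symbol of arity r contributes N_{k-1}^r new terms at level k: N_k = 3 + N_{k-1}^2 + N_{k-1}.
N_0 = 3
N_1 = 3 + 3^2 + 3 = 15
N_2 = 3 + 15^2 + 15 = 243
N_3 = 3 + 243^2 + 243 = 59295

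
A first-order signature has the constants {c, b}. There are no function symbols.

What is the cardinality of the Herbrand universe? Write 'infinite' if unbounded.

2

There are no function symbols, so every ground term is one of the 2 constants.
The Herbrand universe is {c, b}, which is finite with 2 elements.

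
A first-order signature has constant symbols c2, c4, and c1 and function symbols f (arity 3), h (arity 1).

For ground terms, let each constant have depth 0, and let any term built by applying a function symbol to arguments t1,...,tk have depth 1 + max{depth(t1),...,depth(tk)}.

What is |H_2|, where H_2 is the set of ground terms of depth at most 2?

Let N_k count ground terms of depth at most k. Each non-constant term of depth ≤ k is some function symbol applied to depth-≤(k−1) arguments, giving N_k = 3 + N_{k-1}^3 + N_{k-1}.
N_0 = 3
N_1 = 3 + 3^3 + 3 = 33
N_2 = 3 + 33^3 + 33 = 35973

35973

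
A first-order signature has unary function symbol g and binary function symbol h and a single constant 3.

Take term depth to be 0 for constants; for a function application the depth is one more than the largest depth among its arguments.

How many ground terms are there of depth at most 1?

Let N_k count ground terms of depth at most k. Each non-constant term of depth ≤ k is some function symbol applied to depth-≤(k−1) arguments, giving N_k = 1 + N_{k-1} + N_{k-1}^2.
N_0 = 1
N_1 = 1 + 1 + 1^2 = 3

3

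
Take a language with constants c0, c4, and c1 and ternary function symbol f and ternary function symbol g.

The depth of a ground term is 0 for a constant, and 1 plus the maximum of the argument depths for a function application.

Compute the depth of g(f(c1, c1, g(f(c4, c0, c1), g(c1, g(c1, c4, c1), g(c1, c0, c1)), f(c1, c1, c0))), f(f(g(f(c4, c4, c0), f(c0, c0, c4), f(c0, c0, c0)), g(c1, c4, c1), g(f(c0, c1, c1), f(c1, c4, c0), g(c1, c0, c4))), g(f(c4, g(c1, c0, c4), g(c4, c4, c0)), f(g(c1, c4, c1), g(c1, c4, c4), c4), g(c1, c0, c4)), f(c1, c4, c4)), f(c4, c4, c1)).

5

depth(f(c4, c0, c1)) = 1 + max(0, 0, 0) = 1
depth(g(c1, c4, c1)) = 1 + max(0, 0, 0) = 1
depth(g(c1, c0, c1)) = 1 + max(0, 0, 0) = 1
depth(g(c1, g(c1, c4, c1), g(c1, c0, c1))) = 1 + max(0, 1, 1) = 2
depth(f(c1, c1, c0)) = 1 + max(0, 0, 0) = 1
depth(g(f(c4, c0, c1), g(c1, g(c1, c4, c1), g(c1, c0, c1)), f(c1, c1, c0))) = 1 + max(1, 2, 1) = 3
depth(f(c1, c1, g(f(c4, c0, c1), g(c1, g(c1, c4, c1), g(c1, c0, c1)), f(c1, c1, c0)))) = 1 + max(0, 0, 3) = 4
depth(f(c4, c4, c0)) = 1 + max(0, 0, 0) = 1
depth(f(c0, c0, c4)) = 1 + max(0, 0, 0) = 1
depth(f(c0, c0, c0)) = 1 + max(0, 0, 0) = 1
depth(g(f(c4, c4, c0), f(c0, c0, c4), f(c0, c0, c0))) = 1 + max(1, 1, 1) = 2
depth(f(c0, c1, c1)) = 1 + max(0, 0, 0) = 1
depth(f(c1, c4, c0)) = 1 + max(0, 0, 0) = 1
depth(g(c1, c0, c4)) = 1 + max(0, 0, 0) = 1
depth(g(f(c0, c1, c1), f(c1, c4, c0), g(c1, c0, c4))) = 1 + max(1, 1, 1) = 2
depth(f(g(f(c4, c4, c0), f(c0, c0, c4), f(c0, c0, c0)), g(c1, c4, c1), g(f(c0, c1, c1), f(c1, c4, c0), g(c1, c0, c4)))) = 1 + max(2, 1, 2) = 3
depth(g(c4, c4, c0)) = 1 + max(0, 0, 0) = 1
depth(f(c4, g(c1, c0, c4), g(c4, c4, c0))) = 1 + max(0, 1, 1) = 2
depth(g(c1, c4, c4)) = 1 + max(0, 0, 0) = 1
depth(f(g(c1, c4, c1), g(c1, c4, c4), c4)) = 1 + max(1, 1, 0) = 2
depth(g(f(c4, g(c1, c0, c4), g(c4, c4, c0)), f(g(c1, c4, c1), g(c1, c4, c4), c4), g(c1, c0, c4))) = 1 + max(2, 2, 1) = 3
depth(f(c1, c4, c4)) = 1 + max(0, 0, 0) = 1
depth(f(f(g(f(c4, c4, c0), f(c0, c0, c4), f(c0, c0, c0)), g(c1, c4, c1), g(f(c0, c1, c1), f(c1, c4, c0), g(c1, c0, c4))), g(f(c4, g(c1, c0, c4), g(c4, c4, c0)), f(g(c1, c4, c1), g(c1, c4, c4), c4), g(c1, c0, c4)), f(c1, c4, c4))) = 1 + max(3, 3, 1) = 4
depth(f(c4, c4, c1)) = 1 + max(0, 0, 0) = 1
depth(g(f(c1, c1, g(f(c4, c0, c1), g(c1, g(c1, c4, c1), g(c1, c0, c1)), f(c1, c1, c0))), f(f(g(f(c4, c4, c0), f(c0, c0, c4), f(c0, c0, c0)), g(c1, c4, c1), g(f(c0, c1, c1), f(c1, c4, c0), g(c1, c0, c4))), g(f(c4, g(c1, c0, c4), g(c4, c4, c0)), f(g(c1, c4, c1), g(c1, c4, c4), c4), g(c1, c0, c4)), f(c1, c4, c4)), f(c4, c4, c1))) = 1 + max(4, 4, 1) = 5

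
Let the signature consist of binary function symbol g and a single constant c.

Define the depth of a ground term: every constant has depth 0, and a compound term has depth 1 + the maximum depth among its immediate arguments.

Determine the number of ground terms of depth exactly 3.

21

Write N_k for the number of ground terms of depth ≤ k. A term of depth ≤ k is either a constant or a function symbol applied to arguments of depth ≤ k−1, so N_k = 1 + N_{k-1}^2.
N_0 = 1
N_1 = 1 + 1^2 = 2
N_2 = 1 + 2^2 = 5
N_3 = 1 + 5^2 = 26
Terms of depth exactly 3: N_3 − N_2 = 26 − 5 = 21.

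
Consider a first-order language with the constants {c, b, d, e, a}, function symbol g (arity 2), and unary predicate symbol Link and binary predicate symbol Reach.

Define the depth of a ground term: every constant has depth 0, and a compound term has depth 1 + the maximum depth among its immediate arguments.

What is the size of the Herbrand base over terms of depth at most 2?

819930

First count ground terms of depth ≤ 2.
Let N_k = |{terms of depth ≤ k}|. Then N_0 = 5 and N_k = 5 + N_{k-1}^2 for k ≥ 1 (one summand per function symbol, arity giving the exponent).
N_0 = 5
N_1 = 5 + 5^2 = 30
N_2 = 5 + 30^2 = 905
So |H| = 905.
For each predicate symbol, the number of ground atoms is |H| raised to its arity; summing:
  Link: 905;  Reach: 905^2 = 819025
Total ground atoms: 905 + 819025 = 819930.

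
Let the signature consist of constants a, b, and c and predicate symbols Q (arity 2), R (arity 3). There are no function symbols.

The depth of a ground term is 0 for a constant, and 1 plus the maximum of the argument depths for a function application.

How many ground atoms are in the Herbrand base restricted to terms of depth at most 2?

First count ground terms of depth ≤ 2.
With no function symbols every ground term is a constant, so there are exactly 3 ground terms at every depth bound.
N_0 = 3
N_1 = 3
N_2 = 3
Explicitly: a, b, c.
So |H| = 3.
For each predicate symbol, the number of ground atoms is |H| raised to its arity; summing:
  Q: 3^2 = 9;  R: 3^3 = 27
Total ground atoms: 9 + 27 = 36.

36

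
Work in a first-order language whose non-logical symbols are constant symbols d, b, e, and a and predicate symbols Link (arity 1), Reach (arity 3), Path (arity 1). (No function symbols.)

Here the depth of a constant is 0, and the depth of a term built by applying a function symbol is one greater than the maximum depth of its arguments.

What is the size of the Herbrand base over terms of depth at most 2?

72

First count ground terms of depth ≤ 2.
With no function symbols every ground term is a constant, so there are exactly 4 ground terms at every depth bound.
N_0 = 4
N_1 = 4
N_2 = 4
So |H| = 4.
Ground atoms are formed by filling each argument slot of a predicate with a term from H, so an r-ary predicate gives |H|^r atoms:
  Link: 4;  Reach: 4^3 = 64;  Path: 4
Total ground atoms: 4 + 64 + 4 = 72.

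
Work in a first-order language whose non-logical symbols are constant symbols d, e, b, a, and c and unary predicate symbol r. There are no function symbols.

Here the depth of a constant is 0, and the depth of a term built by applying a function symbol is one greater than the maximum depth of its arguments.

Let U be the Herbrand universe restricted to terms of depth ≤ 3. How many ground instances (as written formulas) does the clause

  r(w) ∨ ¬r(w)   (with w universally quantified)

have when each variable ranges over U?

Ground terms of depth ≤ 3:
  With no function symbols every ground term is a constant, so there are exactly 5 ground terms at every depth bound.
  N_0 = 5
  N_1 = 5
  N_2 = 5
  N_3 = 5
So there are 5 ground terms available for substitution.
The clause has 1 distinct variable (w), which appears in the body. In the free term algebra distinct substitutions yield syntactically distinct ground instances.
Number of ground instances = 5.

5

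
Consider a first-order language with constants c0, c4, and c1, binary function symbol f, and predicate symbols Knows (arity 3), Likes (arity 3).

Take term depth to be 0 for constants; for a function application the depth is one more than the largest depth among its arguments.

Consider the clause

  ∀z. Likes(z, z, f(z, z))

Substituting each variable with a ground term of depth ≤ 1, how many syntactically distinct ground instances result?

Ground terms of depth ≤ 1:
  Write N_k for the number of ground terms of depth ≤ k. A term of depth ≤ k is either a constant or a function symbol applied to arguments of depth ≤ k−1, so N_k = 3 + N_{k-1}^2.
  N_0 = 3
  N_1 = 3 + 3^2 = 12
So there are 12 ground terms available for substitution.
The clause has 1 distinct variable (z), which appears in the body. In the free term algebra distinct substitutions yield syntactically distinct ground instances.
Number of ground instances = 12.

12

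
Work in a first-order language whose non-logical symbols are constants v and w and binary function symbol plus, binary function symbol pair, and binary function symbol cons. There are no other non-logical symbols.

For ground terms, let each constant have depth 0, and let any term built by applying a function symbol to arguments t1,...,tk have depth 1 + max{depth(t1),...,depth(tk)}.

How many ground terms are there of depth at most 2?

Write N_k for the number of ground terms of depth ≤ k. A term of depth ≤ k is either a constant or a function symbol applied to arguments of depth ≤ k−1, so N_k = 2 + N_{k-1}^2 + N_{k-1}^2 + N_{k-1}^2.
N_0 = 2
N_1 = 2 + 2^2 + 2^2 + 2^2 = 14
N_2 = 2 + 14^2 + 14^2 + 14^2 = 590

590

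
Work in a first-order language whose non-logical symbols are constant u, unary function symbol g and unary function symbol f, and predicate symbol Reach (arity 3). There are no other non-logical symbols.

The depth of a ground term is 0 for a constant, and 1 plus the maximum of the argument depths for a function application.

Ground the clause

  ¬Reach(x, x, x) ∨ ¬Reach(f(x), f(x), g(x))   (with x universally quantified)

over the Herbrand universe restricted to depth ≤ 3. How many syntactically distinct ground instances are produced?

Ground terms of depth ≤ 3:
  Count level by level. With function symbols g/1, f/1, the terms of depth ≤ k are the 1 constant together with each function applied to depth-≤(k−1) tuples, so N_k = 1 + N_{k-1} + N_{k-1}.
  N_0 = 1
  N_1 = 1 + 1 + 1 = 3
  N_2 = 1 + 3 + 3 = 7
  N_3 = 1 + 7 + 7 = 15
So there are 15 ground terms available for substitution.
The variable x ranges independently over the available ground terms, and distinct assignments produce distinct instances.
Number of ground instances = 15.

15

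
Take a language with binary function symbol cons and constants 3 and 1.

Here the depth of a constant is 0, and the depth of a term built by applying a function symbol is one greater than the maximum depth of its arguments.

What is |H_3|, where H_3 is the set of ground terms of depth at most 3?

If N_k denotes the number of depth-≤k ground terms, the 2 constants give N_0 = 2, and each function symbol of arity r contributes N_{k-1}^r new terms at level k: N_k = 2 + N_{k-1}^2.
N_0 = 2
N_1 = 2 + 2^2 = 6
N_2 = 2 + 6^2 = 38
N_3 = 2 + 38^2 = 1446

1446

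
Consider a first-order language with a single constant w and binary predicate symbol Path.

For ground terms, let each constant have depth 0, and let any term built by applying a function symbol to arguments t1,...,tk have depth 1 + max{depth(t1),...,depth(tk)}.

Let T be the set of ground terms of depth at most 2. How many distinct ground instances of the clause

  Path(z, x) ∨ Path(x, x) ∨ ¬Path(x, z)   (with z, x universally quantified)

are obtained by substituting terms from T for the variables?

Ground terms of depth ≤ 2:
  With no function symbols every ground term is a constant, so there is exactly 1 ground term at every depth bound.
  N_0 = 1
  N_1 = 1
  N_2 = 1
  Explicitly: w.
So there is exactly 1 ground term available for substitution.
The body mentions every one of the 2 quantified variables; since ground terms form a free algebra, no two substitutions collapse to the same formula.
Number of ground instances = 1^2 = 1.

1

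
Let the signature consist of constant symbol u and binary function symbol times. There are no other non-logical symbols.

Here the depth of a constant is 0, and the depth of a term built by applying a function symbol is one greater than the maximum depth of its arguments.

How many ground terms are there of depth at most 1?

2

If N_k denotes the number of depth-≤k ground terms, the 1 constant gives N_0 = 1, and each function symbol of arity r contributes N_{k-1}^r new terms at level k: N_k = 1 + N_{k-1}^2.
N_0 = 1
N_1 = 1 + 1^2 = 2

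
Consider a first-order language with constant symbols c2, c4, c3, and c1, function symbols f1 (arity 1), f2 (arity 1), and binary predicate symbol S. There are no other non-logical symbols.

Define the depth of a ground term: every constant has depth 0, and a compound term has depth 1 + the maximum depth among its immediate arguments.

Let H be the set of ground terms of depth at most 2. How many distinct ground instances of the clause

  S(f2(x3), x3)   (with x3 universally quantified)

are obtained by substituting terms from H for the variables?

Ground terms of depth ≤ 2:
  Write N_k for the number of ground terms of depth ≤ k. A term of depth ≤ k is either a constant or a function symbol applied to arguments of depth ≤ k−1, so N_k = 4 + N_{k-1} + N_{k-1}.
  N_0 = 4
  N_1 = 4 + 4 + 4 = 12
  N_2 = 4 + 12 + 12 = 28
So there are 28 ground terms available for substitution.
There is 1 variable to instantiate (x3),  occurring in at least one literal, so different choices give different ground instances.
Number of ground instances = 28.

28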